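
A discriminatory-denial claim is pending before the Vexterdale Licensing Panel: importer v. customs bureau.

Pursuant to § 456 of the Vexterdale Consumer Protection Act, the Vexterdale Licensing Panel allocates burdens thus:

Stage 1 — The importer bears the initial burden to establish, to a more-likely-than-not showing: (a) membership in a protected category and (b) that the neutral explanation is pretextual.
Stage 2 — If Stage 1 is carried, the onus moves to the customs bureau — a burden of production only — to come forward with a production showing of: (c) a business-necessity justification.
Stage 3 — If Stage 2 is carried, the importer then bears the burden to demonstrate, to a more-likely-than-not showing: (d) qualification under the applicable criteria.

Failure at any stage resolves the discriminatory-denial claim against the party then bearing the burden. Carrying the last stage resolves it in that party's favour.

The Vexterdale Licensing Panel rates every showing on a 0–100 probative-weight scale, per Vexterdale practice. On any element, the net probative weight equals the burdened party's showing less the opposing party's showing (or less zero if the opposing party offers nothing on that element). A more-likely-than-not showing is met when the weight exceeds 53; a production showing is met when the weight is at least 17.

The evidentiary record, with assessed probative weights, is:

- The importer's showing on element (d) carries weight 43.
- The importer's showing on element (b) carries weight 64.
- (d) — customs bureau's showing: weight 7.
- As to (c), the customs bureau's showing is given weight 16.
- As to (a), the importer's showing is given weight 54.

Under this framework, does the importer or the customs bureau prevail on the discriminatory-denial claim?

importer

Stage 1 — burden on importer; standard: a more-likely-than-not showing (weight exceeds 53).
    (a): 54 > 53 [met]
    (b): 64 > 53 [met]
  All elements met. The burden passes to the customs bureau.
Stage 2 — burden on customs bureau; standard: a production showing (weight is at least 17).
    (c): 16 < 17 [not met]
  Not every element is met, so the customs bureau fails to carry Stage 2.
The importer prevails.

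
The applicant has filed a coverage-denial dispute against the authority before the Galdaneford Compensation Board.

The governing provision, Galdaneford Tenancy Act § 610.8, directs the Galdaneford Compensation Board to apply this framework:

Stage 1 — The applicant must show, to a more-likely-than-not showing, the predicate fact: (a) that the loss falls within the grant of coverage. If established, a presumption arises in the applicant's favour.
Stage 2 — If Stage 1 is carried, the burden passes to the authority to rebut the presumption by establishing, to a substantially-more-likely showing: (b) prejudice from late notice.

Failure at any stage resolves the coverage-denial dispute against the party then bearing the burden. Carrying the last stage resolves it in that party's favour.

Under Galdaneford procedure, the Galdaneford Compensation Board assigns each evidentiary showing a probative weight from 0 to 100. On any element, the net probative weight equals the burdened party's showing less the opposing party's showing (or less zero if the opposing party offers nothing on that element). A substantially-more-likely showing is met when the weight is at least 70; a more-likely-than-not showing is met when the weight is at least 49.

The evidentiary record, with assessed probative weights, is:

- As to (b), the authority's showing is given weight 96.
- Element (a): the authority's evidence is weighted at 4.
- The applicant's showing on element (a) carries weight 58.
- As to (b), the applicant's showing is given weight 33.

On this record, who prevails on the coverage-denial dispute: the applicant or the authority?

applicant

At Stage 1 the applicant must meet a more-likely-than-not showing (weight is at least 49): on (a) the weight is 58 less the opposing 4 gives net 54, which does reach 49, so (a) meets the standard.
  Stage 1 is satisfied; the onus moves to the authority.
At Stage 2 the authority must meet a substantially-more-likely showing (weight is at least 70): on (b) the weight is 96 less the opposing 33 gives net 63, which does not reach 70, so (b) does not meet the standard.
  The authority does not carry Stage 2.
So the applicant prevails.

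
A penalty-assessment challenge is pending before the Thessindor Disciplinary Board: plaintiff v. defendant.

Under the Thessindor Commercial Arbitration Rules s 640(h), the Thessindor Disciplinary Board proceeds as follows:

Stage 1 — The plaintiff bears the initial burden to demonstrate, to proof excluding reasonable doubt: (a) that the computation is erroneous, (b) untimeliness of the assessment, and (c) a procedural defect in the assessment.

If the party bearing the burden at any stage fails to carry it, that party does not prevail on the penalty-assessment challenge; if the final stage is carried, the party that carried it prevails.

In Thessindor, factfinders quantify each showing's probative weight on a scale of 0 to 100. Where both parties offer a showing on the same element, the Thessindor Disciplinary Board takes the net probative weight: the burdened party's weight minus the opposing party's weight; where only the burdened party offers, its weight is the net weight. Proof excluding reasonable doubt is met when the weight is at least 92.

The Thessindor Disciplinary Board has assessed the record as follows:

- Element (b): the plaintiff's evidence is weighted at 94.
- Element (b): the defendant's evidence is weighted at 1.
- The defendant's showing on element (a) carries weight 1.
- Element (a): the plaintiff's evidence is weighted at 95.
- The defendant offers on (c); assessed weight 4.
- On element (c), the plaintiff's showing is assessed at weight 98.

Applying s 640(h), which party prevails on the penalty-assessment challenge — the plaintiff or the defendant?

Stage 1 — burden on plaintiff; standard: proof excluding reasonable doubt (weight is at least 92).
    (a): 95 − 1 = 94 ≥ 92 [met]
    (b): 94 − 1 = 93 ≥ 92 [met]
    (c): 98 − 4 = 94 ≥ 92 [met]
  Stage 1 carried; the final stage is satisfied.
Every stage carried; the plaintiff prevails.

plaintiff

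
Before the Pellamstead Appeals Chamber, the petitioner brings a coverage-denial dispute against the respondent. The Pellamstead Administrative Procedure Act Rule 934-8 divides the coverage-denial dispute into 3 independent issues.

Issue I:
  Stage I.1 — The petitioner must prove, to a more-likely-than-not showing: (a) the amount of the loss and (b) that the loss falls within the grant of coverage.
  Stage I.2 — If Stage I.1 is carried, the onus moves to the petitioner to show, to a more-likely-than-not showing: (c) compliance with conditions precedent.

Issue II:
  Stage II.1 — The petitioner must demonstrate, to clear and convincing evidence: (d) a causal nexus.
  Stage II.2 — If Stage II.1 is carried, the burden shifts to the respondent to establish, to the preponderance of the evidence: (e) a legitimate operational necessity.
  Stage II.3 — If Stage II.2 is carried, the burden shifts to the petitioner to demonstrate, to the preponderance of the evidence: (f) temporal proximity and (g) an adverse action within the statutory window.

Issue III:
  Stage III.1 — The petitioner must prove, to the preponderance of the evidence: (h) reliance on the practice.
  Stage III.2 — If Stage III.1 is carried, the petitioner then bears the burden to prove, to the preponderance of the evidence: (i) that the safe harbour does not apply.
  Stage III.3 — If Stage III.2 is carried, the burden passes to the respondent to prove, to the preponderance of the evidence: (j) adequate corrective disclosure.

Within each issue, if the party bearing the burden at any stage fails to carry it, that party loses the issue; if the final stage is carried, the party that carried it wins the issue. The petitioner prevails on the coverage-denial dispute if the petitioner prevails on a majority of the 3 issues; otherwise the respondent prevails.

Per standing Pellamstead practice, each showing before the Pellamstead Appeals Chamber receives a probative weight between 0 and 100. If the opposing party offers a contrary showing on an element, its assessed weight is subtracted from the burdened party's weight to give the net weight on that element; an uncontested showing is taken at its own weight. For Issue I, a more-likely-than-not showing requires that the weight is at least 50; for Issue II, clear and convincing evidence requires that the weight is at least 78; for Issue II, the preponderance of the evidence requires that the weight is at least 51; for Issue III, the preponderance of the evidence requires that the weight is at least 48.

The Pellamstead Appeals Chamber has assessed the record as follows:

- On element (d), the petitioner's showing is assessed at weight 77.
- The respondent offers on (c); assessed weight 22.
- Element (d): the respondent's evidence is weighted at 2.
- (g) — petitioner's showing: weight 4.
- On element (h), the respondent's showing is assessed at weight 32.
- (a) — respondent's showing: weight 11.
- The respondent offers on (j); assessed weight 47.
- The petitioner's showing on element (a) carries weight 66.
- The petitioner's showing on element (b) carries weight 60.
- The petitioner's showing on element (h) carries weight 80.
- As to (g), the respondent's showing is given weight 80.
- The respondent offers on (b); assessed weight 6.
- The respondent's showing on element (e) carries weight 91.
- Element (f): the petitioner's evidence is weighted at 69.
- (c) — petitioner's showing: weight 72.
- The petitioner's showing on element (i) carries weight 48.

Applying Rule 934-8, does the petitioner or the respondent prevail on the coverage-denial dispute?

petitioner

— Issue I —
Stage I.1 (petitioner, a more-likely-than-not showing, weight is at least 50): (a) net 66−11=55 ≥ 50 — meets; (b) net 60−6=54 ≥ 50 — meets.
  All elements met. The petitioner retains the burden for Stage I.2.
Stage I.2 (petitioner, a more-likely-than-not showing, weight is at least 50): (c) net 72−22=50 ≥ 50 — meets.
  Stage I.2 carried; the final stage is satisfied.
With every stage satisfied, the petitioner prevails on this issue.
— Issue II —
Stage II.1 (petitioner, clear and convincing evidence, weight is at least 78): (d) net 77−2=75 < 78 — fails.
  The petitioner does not carry Stage II.1.
The analysis ends at Stage II.1; the respondent prevails on this issue.
— Issue III —
At Stage III.1 the petitioner must meet the preponderance of the evidence (weight is at least 48): on (h) the weight is 80 less the opposing 32 gives net 48, which does reach 48, so (h) meets the standard.
  All elements met. The petitioner retains the burden for Stage III.2.
At Stage III.2 the petitioner must meet the preponderance of the evidence (weight is at least 48): on (i) the weight is 48, which does reach 48, so (i) meets the standard.
  The petitioner carries Stage III.2; the respondent now bears the burden.
At Stage III.3 the respondent must meet the preponderance of the evidence (weight is at least 48): on (j) the weight is 47, which does not reach 48, so (j) does not meet the standard.
  The respondent does not carry Stage III.3.
The analysis ends at Stage III.3; the petitioner prevails on this issue.
Per-issue: Issue I → petitioner; Issue II → respondent; Issue III → petitioner. The petitioner must prevail on a majority of issues; overall, the petitioner prevails.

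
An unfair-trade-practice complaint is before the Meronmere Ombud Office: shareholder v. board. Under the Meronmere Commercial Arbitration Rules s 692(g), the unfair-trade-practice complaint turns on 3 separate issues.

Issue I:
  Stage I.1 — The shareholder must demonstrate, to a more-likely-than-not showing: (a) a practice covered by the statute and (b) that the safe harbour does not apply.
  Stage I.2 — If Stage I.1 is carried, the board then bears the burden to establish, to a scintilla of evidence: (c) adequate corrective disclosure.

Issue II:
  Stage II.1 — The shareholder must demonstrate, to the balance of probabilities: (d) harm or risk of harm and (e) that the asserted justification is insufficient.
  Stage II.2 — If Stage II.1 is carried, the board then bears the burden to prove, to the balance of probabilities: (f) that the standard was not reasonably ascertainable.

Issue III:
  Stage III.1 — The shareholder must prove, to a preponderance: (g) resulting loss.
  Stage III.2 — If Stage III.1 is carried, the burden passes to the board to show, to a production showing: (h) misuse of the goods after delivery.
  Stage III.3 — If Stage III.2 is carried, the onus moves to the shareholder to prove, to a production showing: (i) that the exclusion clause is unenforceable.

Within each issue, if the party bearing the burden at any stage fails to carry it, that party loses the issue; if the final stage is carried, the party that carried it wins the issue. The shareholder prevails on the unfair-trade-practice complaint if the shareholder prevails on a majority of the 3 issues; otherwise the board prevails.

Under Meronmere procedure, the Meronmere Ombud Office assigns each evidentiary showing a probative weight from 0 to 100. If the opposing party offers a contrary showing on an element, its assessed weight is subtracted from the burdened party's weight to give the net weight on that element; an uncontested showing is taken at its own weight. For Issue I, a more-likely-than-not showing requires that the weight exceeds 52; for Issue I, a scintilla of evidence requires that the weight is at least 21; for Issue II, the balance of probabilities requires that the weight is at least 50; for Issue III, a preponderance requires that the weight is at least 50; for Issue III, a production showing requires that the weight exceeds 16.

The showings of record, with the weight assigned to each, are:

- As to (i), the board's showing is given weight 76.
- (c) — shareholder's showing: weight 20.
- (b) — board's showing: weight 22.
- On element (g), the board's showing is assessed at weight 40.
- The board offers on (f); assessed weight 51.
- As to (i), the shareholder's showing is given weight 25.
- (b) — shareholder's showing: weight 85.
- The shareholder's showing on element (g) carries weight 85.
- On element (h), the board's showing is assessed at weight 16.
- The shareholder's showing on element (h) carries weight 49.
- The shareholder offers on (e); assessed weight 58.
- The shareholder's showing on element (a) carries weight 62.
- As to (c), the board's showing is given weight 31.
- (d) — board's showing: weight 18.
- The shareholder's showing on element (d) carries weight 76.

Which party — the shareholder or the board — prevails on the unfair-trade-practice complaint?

— Issue I —
Stage I.1 (shareholder, a more-likely-than-not showing, weight exceeds 52): (a) 62 > 52 — meets; (b) net 85−22=63 > 52 — meets.
  All elements met. The burden passes to the board.
Stage I.2 (board, a scintilla of evidence, weight is at least 21): (c) net 31−20=11 < 21 — fails.
  Stage I.2 not carried; the board fails its burden.
The shareholder prevails on this issue.
— Issue II —
At Stage II.1 the shareholder must meet the balance of probabilities (weight is at least 50): on (d) the weight is 76 less the opposing 18 gives net 58, which does reach 50, so (d) meets the standard; on (e) the weight is 58, which does reach 50, so (e) meets the standard.
  Stage II.1 carried; the burden shifts to the board.
At Stage II.2 the board must meet the balance of probabilities (weight is at least 50): on (f) the weight is 51, which does reach 50, so (f) meets the standard.
  The board carries the last stage.
With every stage satisfied, the board prevails on this issue.
— Issue III —
Stage III.1 — burden on shareholder; standard: a preponderance (weight is at least 50).
    (g): 85 − 40 = 45 < 50 [not met]
  Stage III.1 not carried; the shareholder fails its burden.
The analysis ends at Stage III.1; the board prevails on this issue.
Per-issue: Issue I → shareholder; Issue II → board; Issue III → board. The shareholder must prevail on a majority of issues; overall, the board prevails.

board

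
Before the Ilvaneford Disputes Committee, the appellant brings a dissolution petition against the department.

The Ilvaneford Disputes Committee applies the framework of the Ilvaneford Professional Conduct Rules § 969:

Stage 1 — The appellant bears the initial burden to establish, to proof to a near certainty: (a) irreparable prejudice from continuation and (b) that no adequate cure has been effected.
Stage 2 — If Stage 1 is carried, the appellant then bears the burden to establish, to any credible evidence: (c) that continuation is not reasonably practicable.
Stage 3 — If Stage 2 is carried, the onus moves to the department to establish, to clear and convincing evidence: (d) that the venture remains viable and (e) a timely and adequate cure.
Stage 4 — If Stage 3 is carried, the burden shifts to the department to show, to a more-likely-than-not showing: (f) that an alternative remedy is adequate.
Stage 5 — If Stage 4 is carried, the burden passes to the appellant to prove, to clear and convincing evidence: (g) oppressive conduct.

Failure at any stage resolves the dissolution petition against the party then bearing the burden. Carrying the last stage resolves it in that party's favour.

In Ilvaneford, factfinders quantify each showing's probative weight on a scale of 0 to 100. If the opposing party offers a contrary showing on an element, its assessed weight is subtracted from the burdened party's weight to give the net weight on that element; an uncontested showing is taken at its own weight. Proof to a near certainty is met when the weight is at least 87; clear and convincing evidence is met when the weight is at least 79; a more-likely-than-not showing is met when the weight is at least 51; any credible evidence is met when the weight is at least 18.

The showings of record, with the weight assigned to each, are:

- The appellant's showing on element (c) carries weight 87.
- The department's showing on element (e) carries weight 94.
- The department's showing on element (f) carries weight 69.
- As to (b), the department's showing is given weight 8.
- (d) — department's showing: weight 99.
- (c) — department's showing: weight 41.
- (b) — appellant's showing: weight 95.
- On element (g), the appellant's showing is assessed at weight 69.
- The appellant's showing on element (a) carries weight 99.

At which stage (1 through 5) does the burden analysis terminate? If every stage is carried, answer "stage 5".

stage 5

Stage 1 (appellant, proof to a near certainty, weight is at least 87): (a) 99 ≥ 87 — meets; (b) net 95−8=87 ≥ 87 — meets.
  All elements met. The appellant retains the burden for Stage 2.
Stage 2 (appellant, any credible evidence, weight is at least 18): (c) net 87−41=46 ≥ 18 — meets.
  Stage 2 carried; the burden shifts to the department.
Stage 3 (department, clear and convincing evidence, weight is at least 79): (d) 99 ≥ 79 — meets; (e) 94 ≥ 79 — meets.
  All elements met. The department retains the burden for Stage 4.
Stage 4 (department, a more-likely-than-not showing, weight is at least 51): (f) 69 ≥ 51 — meets.
  The department carries Stage 4; the appellant now bears the burden.
Stage 5 (appellant, clear and convincing evidence, weight is at least 79): (g) 69 < 79 — fails.
  Stage 5 not carried; the appellant fails its burden.
The department prevails.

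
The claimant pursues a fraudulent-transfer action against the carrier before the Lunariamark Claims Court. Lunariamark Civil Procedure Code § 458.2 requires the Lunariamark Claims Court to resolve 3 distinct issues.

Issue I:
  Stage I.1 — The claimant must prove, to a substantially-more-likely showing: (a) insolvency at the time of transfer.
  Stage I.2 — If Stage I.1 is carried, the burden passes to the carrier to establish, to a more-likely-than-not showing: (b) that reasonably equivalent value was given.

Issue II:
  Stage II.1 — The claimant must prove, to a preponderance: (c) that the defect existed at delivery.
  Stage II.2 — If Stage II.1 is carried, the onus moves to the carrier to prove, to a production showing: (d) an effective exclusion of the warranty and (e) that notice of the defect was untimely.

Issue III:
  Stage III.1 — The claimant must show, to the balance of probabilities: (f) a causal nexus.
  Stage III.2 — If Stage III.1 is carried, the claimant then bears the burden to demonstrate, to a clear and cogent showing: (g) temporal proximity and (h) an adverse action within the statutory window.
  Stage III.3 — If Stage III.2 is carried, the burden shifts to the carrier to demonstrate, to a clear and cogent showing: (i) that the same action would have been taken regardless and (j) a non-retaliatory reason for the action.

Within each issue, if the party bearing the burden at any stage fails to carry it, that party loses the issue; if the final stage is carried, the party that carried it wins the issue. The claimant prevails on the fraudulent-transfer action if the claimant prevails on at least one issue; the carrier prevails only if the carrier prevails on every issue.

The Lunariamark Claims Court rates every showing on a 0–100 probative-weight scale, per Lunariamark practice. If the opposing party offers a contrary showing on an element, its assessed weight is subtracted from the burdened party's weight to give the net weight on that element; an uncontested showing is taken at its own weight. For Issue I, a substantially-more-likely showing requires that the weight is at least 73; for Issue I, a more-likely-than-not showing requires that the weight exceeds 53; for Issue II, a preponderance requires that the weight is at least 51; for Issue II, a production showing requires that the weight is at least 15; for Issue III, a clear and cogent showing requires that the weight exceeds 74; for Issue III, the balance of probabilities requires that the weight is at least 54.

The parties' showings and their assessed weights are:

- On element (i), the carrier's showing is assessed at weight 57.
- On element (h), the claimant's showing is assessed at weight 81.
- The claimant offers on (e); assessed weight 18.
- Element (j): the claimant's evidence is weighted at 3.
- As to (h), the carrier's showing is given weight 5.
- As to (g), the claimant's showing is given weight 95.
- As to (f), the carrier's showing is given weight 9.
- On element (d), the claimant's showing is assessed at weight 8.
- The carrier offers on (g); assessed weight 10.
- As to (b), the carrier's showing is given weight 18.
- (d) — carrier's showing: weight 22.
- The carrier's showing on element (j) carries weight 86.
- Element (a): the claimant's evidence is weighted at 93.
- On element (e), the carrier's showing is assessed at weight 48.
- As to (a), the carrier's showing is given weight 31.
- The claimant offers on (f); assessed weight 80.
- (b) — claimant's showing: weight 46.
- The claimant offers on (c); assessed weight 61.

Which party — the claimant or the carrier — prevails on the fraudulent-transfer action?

claimant

— Issue I —
Stage I.1 (claimant, a substantially-more-likely showing, weight is at least 73): (a) net 93−31=62 < 73 — fails.
  Stage I.1 not carried; the claimant fails its burden.
So the carrier prevails on this issue.
— Issue II —
Stage II.1 (claimant, a preponderance, weight is at least 51): (c) 61 ≥ 51 — meets.
  The claimant carries Stage II.1; the carrier now bears the burden.
Stage II.2 (carrier, a production showing, weight is at least 15): (d) net 22−8=14 < 15 — fails; (e) net 48−18=30 ≥ 15 — meets.
  Stage II.2 not carried; the carrier fails its burden.
The claimant prevails on this issue.
— Issue III —
Stage III.1 (claimant, the balance of probabilities, weight is at least 54): (f) net 80−9=71 ≥ 54 — meets.
  All elements met. The claimant retains the burden for Stage III.2.
Stage III.2 (claimant, a clear and cogent showing, weight exceeds 74): (g) net 95−10=85 > 74 — meets; (h) net 81−5=76 > 74 — meets.
  Stage III.2 is satisfied; the onus moves to the carrier.
Stage III.3 (carrier, a clear and cogent showing, weight exceeds 74): (i) 57 ≤ 74 — fails; (j) net 86−3=83 > 74 — meets.
  Stage III.3 not carried; the carrier fails its burden.
The analysis ends at Stage III.3; the claimant prevails on this issue.
Per-issue: Issue I → carrier; Issue II → claimant; Issue III → claimant. The claimant must prevail on at least one issue; overall, the claimant prevails.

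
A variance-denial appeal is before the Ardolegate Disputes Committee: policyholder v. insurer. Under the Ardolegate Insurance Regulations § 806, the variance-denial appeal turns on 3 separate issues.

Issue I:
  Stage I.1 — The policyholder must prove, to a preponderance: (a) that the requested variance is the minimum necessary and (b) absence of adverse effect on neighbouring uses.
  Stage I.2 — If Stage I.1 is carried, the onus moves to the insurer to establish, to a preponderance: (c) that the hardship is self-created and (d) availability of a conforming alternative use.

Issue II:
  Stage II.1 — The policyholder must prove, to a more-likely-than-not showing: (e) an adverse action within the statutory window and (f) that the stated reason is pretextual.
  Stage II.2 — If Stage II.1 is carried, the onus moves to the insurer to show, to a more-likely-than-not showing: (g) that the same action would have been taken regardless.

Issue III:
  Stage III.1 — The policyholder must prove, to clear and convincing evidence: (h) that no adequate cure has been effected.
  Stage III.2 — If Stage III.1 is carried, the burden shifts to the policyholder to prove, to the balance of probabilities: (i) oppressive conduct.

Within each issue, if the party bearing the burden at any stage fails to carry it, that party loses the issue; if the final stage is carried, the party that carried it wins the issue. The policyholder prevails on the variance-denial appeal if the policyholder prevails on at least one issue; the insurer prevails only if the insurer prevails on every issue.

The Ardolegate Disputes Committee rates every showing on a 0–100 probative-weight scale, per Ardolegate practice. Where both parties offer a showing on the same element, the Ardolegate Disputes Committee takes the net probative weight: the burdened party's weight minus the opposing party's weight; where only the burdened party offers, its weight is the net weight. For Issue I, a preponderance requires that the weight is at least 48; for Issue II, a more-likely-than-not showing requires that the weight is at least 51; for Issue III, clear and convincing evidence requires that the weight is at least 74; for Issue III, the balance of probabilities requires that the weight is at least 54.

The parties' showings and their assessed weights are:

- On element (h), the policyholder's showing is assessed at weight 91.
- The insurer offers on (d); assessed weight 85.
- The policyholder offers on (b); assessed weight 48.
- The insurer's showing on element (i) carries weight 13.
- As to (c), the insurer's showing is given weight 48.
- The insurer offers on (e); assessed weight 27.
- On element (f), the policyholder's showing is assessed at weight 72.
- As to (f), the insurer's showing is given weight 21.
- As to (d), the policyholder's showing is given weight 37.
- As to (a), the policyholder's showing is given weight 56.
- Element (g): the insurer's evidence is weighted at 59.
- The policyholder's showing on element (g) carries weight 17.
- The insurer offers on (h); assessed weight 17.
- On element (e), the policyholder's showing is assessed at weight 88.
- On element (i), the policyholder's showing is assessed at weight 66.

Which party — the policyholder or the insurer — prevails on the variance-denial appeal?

— Issue I —
At Stage I.1 the policyholder must meet a preponderance (weight is at least 48): on (a) the weight is 56, which does reach 48, so (a) meets the standard; on (b) the weight is 48, ≥ 48, so (b) meets the standard.
  Stage I.1 is satisfied; the onus moves to the insurer.
At Stage I.2 the insurer must meet a preponderance (weight is at least 48): on (c) the weight is 48, ≥ 48, so (c) meets the standard; on (d) the weight is 85 less the opposing 37 gives net 48, which does reach 48, so (d) meets the standard.
  Stage I.2 carried; the final stage is satisfied.
Every stage carried; the insurer prevails on this issue.
— Issue II —
Stage II.1 (policyholder, a more-likely-than-not showing, weight is at least 51): (e) net 88−27=61 ≥ 51 — meets; (f) net 72−21=51 ≥ 51 — meets.
  The policyholder carries Stage II.1; the insurer now bears the burden.
Stage II.2 (insurer, a more-likely-than-not showing, weight is at least 51): (g) net 59−17=42 < 51 — fails.
  The insurer does not carry Stage II.2.
The policyholder prevails on this issue.
— Issue III —
Stage III.1 — burden on policyholder; standard: clear and convincing evidence (weight is at least 74).
    (h): 91 − 17 = 74 ≥ 74 [met]
  Stage III.1 is satisfied; the policyholder continues to bear the burden.
Stage III.2 — burden on policyholder; standard: the balance of probabilities (weight is at least 54).
    (i): 66 − 13 = 53 < 54 [not met]
  Not every element is met, so the policyholder fails to carry Stage III.2.
The insurer prevails on this issue.
Per-issue: Issue I → insurer; Issue II → policyholder; Issue III → insurer. The policyholder must prevail on at least one issue; overall, the policyholder prevails.

policyholder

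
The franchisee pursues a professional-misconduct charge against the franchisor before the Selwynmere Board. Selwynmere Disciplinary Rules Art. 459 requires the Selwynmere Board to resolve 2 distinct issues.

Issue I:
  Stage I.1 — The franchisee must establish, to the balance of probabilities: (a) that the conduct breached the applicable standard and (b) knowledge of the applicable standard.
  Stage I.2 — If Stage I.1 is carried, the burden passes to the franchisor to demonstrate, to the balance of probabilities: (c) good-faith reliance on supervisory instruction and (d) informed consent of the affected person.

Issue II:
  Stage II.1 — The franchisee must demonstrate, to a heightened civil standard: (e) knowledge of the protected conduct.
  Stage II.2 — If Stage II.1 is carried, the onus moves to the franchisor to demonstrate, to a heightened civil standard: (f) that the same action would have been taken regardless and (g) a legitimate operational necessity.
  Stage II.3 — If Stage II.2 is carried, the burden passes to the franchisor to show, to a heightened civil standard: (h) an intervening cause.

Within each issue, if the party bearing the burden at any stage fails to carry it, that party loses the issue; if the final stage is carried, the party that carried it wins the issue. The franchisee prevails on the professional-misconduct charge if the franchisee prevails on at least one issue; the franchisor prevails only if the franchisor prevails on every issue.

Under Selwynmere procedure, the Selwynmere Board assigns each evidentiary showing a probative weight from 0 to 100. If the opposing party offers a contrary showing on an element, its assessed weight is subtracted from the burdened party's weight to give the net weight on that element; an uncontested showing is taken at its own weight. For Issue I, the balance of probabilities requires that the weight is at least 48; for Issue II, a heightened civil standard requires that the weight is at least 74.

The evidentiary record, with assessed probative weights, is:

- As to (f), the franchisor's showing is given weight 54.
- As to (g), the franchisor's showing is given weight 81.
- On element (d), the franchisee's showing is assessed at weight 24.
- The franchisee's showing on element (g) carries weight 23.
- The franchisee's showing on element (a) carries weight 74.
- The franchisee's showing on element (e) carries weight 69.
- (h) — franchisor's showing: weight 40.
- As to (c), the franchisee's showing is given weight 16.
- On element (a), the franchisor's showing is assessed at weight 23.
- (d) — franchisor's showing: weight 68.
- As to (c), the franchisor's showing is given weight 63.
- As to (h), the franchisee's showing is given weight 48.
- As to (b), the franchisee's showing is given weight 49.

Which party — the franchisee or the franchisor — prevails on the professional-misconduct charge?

franchisee

— Issue I —
Stage I.1 — burden on franchisee; standard: the balance of probabilities (weight is at least 48).
    (a): 74 − 23 = 51 ≥ 48 [met]
    (b): 49 ≥ 48 [met]
  Stage I.1 carried; the burden shifts to the franchisor.
Stage I.2 — burden on franchisor; standard: the balance of probabilities (weight is at least 48).
    (c): 63 − 16 = 47 < 48 [not met]
    (d): 68 − 24 = 44 < 48 [not met]
  The franchisor does not carry Stage I.2.
So the franchisee prevails on this issue.
— Issue II —
At Stage II.1 the franchisee must meet a heightened civil standard (weight is at least 74): on (e) the weight is 69, which does not reach 74, so (e) does not meet the standard.
  The franchisee does not carry Stage II.1.
So the franchisor prevails on this issue.
Per-issue: Issue I → franchisee; Issue II → franchisor. The franchisee must prevail on at least one issue; overall, the franchisee prevails.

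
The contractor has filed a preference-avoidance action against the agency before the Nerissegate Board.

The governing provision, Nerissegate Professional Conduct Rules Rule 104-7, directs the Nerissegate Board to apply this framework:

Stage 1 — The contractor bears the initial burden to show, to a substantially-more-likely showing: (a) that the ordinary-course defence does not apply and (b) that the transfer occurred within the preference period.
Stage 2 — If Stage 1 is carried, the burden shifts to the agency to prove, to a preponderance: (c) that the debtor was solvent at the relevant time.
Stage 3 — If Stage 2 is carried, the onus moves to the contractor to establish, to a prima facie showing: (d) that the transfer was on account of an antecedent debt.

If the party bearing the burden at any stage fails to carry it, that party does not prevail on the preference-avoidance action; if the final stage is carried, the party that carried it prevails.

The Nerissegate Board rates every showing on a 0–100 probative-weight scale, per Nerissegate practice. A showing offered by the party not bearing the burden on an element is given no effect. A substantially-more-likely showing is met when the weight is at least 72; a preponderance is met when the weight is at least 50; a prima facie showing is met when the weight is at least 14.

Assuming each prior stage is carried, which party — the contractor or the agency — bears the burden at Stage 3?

Stage 3's rule assigns the burden to the contractor (to a prima facie showing).

contractor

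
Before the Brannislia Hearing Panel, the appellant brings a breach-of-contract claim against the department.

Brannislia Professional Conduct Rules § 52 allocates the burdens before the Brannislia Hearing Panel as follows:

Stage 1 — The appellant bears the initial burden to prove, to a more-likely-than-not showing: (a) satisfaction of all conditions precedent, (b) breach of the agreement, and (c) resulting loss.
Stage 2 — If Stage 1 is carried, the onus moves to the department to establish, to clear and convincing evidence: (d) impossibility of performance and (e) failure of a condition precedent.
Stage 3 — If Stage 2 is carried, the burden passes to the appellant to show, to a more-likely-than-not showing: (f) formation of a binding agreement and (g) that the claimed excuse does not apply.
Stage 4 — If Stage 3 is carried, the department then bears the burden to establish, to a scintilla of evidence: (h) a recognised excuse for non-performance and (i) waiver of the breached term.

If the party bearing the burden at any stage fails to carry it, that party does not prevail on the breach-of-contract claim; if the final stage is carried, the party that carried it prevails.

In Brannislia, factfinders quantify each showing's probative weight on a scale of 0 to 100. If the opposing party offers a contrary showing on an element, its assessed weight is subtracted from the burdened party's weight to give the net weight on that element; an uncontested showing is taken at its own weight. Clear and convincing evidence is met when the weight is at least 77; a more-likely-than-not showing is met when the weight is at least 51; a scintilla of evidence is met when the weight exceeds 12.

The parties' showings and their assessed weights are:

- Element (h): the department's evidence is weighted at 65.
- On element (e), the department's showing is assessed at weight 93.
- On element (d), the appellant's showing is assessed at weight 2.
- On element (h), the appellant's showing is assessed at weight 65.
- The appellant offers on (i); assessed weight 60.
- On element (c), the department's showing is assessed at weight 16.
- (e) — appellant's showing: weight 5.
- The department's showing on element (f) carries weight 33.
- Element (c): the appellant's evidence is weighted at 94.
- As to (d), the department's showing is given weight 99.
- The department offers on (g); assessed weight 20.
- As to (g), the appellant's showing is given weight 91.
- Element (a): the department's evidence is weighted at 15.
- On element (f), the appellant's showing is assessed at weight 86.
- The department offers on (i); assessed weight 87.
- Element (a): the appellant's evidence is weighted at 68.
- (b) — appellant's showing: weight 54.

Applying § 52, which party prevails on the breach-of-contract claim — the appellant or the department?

Stage 1 (appellant, a more-likely-than-not showing, weight is at least 51): (a) net 68−15=53 ≥ 51 — meets; (b) 54 ≥ 51 — meets; (c) net 94−16=78 ≥ 51 — meets.
  The appellant carries Stage 1; the department now bears the burden.
Stage 2 (department, clear and convincing evidence, weight is at least 77): (d) net 99−2=97 ≥ 77 — meets; (e) net 93−5=88 ≥ 77 — meets.
  Stage 2 is satisfied; the onus moves to the appellant.
Stage 3 (appellant, a more-likely-than-not showing, weight is at least 51): (f) net 86−33=53 ≥ 51 — meets; (g) net 91−20=71 ≥ 51 — meets.
  Stage 3 is satisfied; the onus moves to the department.
Stage 4 (department, a scintilla of evidence, weight exceeds 12): (h) net 65−65=0 ≤ 12 — fails; (i) net 87−60=27 > 12 — meets.
  Stage 4 not carried; the department fails its burden.
The appellant prevails.

appellant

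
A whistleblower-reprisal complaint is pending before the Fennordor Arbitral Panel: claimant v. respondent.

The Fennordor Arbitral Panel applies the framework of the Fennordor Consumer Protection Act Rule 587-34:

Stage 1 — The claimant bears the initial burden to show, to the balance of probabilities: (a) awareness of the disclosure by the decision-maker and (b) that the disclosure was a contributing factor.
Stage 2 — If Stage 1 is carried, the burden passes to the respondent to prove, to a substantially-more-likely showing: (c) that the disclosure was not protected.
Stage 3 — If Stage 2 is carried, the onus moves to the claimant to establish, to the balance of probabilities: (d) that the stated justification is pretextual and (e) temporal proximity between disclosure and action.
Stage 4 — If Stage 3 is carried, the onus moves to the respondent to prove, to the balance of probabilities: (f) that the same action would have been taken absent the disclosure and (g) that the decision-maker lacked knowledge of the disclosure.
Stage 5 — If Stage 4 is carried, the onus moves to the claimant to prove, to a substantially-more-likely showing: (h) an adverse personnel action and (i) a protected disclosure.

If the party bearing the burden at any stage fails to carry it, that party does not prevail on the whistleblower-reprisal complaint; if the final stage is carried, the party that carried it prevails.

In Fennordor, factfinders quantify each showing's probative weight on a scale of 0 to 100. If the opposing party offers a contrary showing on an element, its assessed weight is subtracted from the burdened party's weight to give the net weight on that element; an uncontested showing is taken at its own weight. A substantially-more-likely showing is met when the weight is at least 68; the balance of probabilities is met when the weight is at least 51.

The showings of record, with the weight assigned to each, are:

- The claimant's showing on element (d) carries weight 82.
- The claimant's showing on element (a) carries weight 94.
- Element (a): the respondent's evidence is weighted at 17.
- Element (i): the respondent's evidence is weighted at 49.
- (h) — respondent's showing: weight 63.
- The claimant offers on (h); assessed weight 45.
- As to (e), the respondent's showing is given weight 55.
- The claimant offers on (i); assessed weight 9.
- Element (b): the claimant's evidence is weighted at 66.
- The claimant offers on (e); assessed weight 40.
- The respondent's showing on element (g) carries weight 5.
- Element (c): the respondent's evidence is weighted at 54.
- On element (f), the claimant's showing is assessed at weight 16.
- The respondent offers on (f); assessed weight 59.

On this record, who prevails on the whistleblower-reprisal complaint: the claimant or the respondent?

claimant

At Stage 1 the claimant must meet the balance of probabilities (weight is at least 51): on (a) the weight is 94 less the opposing 17 gives net 77, ≥ 51, so (a) meets the standard; on (b) the weight is 66, ≥ 51, so (b) meets the standard.
  The claimant carries Stage 1; the respondent now bears the burden.
At Stage 2 the respondent must meet a substantially-more-likely showing (weight is at least 68): on (c) the weight is 54, < 68, so (c) does not meet the standard.
  The respondent does not carry Stage 2.
The claimant prevails.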